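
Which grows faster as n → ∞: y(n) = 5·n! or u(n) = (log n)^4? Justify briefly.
Comparing growth rates:
Growth-rate hierarchy: log n ≺ any polynomial ≺ any exponential cⁿ (c>1) ≺ n! ≺ nⁿ.
factorial dominates polylogarithmic (log n)^4 asymptotically.

y(n) grows faster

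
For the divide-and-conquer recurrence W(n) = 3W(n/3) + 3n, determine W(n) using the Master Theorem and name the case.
Master Theorem template: W(n) = a·W(n/b) + f(n).
Here: a=3, b=3, f(n)=3n
Compute log_b(a) = log_3(3) = 1.
f(n) = 3n = Θ(n). Case 2: W(n) = Θ(n log n).

Case 2: W(n) = Θ(n log n)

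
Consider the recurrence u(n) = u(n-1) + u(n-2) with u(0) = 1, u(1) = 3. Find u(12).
Computing the sequence terms:
1, 3, 4, 7, 11, 18, 29, 47, 76, 123, 199, 322, 521

521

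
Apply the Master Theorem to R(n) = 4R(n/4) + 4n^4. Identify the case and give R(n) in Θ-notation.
Master Theorem template: R(n) = a·R(n/b) + f(n).
Here: a=4, b=4, f(n)=4n^4
Compute log_b(a) = log_4(4) = 1.
f(n) = 4n^4 = Ω(n^(1+ε)) with ε = 3, and the regularity condition holds (a·f(n/b) = (a/b^4)·f(n) with a/b^4 = 4^-3 < 1). Case 3: R(n) = Θ(f(n)) = Θ(n^4).

Case 3: R(n) = Θ(n^4)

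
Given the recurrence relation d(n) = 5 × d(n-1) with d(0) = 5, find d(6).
Computing step by step:
d(0) = 5
d(1) = 5 × 5 = 25
d(2) = 5 × 25 = 125
d(3) = 5 × 125 = 625
d(4) = 5 × 625 = 3125
d(5) = 5 × 3125 = 15625
d(6) = 5 × 15625 = 78125

78125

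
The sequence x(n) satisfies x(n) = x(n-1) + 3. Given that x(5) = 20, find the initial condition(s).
x(5) = x(0) + 5·3, so x(0) = 20 - 15 = 5.

x(0) = 5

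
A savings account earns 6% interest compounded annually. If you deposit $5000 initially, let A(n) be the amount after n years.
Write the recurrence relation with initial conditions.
Each year the balance grows by 6%, i.e. is multiplied by 1 + 6/100 = 1.06, so A(n) = 1.06 × A(n-1). The initial deposit gives A(0) = 5000.
Unrolling gives the closed form A(n) = 5000 × (1.06)ⁿ.

A(n) = 1.06 × A(n-1), A(0) = 5000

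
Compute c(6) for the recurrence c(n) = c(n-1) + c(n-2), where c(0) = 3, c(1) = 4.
Computing the sequence terms:
3, 4, 7, 11, 18, 29, 47

47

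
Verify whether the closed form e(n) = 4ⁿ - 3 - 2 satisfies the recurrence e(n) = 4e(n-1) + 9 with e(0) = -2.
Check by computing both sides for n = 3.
From the recurrence with e(0) = -2:
  e(0) = -2, e(1) = 1, e(2) = 13, e(3) = 61
  so the recurrence gives e(3) = 61.
From the proposed closed form e(n) = 4ⁿ - 3 - 2:
  e(3) = 59.
The recurrence gives 61 but the closed form gives 59, so the closed form does not satisfy the recurrence.

No, the closed form is incorrect.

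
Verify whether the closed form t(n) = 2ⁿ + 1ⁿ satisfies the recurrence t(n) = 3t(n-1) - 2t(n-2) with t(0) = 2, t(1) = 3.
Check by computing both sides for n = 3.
From the recurrence with t(0) = 2, t(1) = 3:
  t(0) = 2, t(1) = 3, t(2) = 5, t(3) = 9
  so the recurrence gives t(3) = 9.
From the proposed closed form t(n) = 2ⁿ + 1ⁿ:
  t(3) = 9.
Both sides give 9 at n = 3, and the initial condition(s) match, so the closed form is consistent.

Yes, the closed form is correct.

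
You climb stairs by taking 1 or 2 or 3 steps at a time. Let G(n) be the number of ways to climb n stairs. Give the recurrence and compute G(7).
Condition on the size of the last step (1 to 3): before it there were n-1, …, n-3 stairs climbed, and these cases are disjoint, so G(n) = G(n-1) + G(n-2) + G(n-3) (order-3 linear recurrence).
Initial conditions by direct count (compositions of i into parts ≤ 3): G(1) = 1; G(2) = 2; G(3) = 4.
Iterating the recurrence: G(4) = 7, G(5) = 13, G(6) = 24, G(7) = 44.

G(n) = G(n-1) + G(n-2) + G(n-3), G(1) = 1, G(2) = 2, G(3) = 4; G(7) = 44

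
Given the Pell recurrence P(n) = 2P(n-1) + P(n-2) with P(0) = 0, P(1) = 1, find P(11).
Computing the sequence terms:
0, 1, 2, 5, 12, 29, 70, 169, 408, 985, 2378, 5741

5741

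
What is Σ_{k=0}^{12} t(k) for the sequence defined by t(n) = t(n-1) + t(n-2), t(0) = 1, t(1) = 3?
Computing the sequence terms: 1, 3, 4, 7, 11, 18, 29, 47, 76, 123, 199, 322, 521
Adding these values together:

1361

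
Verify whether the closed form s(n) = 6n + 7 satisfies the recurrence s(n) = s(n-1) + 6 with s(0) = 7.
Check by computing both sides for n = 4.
From the recurrence with s(0) = 7:
  s(0) = 7, s(1) = 13, s(2) = 19, s(3) = 25, s(4) = 31
  so the recurrence gives s(4) = 31.
From the proposed closed form s(n) = 6n + 7:
  s(4) = 31.
Both sides give 31 at n = 4, and the initial condition(s) match, so the closed form is consistent.

Yes, the closed form is correct.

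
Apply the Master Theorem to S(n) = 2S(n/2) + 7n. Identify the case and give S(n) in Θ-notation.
Master Theorem template: S(n) = a·S(n/b) + f(n).
Here: a=2, b=2, f(n)=7n
Compute log_b(a) = log_2(2) = 1.
f(n) = 7n = Θ(n). Case 2: S(n) = Θ(n log n).

Case 2: S(n) = Θ(n log n)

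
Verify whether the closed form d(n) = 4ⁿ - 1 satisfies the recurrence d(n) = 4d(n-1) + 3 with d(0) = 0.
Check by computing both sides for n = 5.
From the recurrence with d(0) = 0:
  d(0) = 0, d(1) = 3, d(2) = 15, d(3) = 63, d(4) = 255, d(5) = 1023
  so the recurrence gives d(5) = 1023.
From the proposed closed form d(n) = 4ⁿ - 1:
  d(5) = 1023.
Both sides give 1023 at n = 5, and the initial condition(s) match, so the closed form is consistent.

Yes, the closed form is correct.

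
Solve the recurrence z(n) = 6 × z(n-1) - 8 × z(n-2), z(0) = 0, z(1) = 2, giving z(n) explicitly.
Recurrence: z(n) = 6 × z(n-1) - 8 × z(n-2), initial: z(0) = 0, z(1) = 2.
Characteristic equation: r² - 6r + 8 = 0, which factors as (r - 4)(r - 2) = 0, so r = 4, 2. General solution z(n) = A·4ⁿ + B·2ⁿ. From z(0) = 0: A + B = 0. From z(1) = 2: 4A + 2B = 2. Solving gives A = 1, B = -1.

z(n) = 4ⁿ - 2ⁿ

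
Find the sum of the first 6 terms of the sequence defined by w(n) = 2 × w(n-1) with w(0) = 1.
Computing the sequence terms: 1, 2, 4, 8, 16, 32
Adding these values together:

63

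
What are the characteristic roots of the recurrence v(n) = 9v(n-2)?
Substitute v(n) = rⁿ and divide through by rⁿ⁻²: r² - 9 = 0
Factor: (r - 3)(r + 3) = 0, so r = 3, -3.
General solution: v(n) = A·3ⁿ + B·(-3)ⁿ

Characteristic: r² - 9 = 0, Roots: r = 3, -3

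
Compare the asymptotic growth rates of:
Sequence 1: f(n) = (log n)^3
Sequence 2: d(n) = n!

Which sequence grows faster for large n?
Comparing growth rates:
Growth-rate hierarchy: log n ≺ any polynomial ≺ any exponential cⁿ (c>1) ≺ n! ≺ nⁿ.
factorial dominates polylogarithmic (log n)^3 asymptotically.

d(n) grows faster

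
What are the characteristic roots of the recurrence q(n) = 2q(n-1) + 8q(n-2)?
Substitute q(n) = rⁿ and divide through by rⁿ⁻²: r² - 2r - 8 = 0
Factor: (r + 2)(r - 4) = 0, so r = -2, 4.
General solution: q(n) = A·(-2)ⁿ + B·4ⁿ

Characteristic: r² - 2r - 8 = 0, Roots: r = -2, 4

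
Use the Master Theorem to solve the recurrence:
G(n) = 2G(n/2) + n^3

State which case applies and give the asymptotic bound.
Master Theorem template: G(n) = a·G(n/b) + f(n).
Here: a=2, b=2, f(n)=n^3
Compute log_b(a) = log_2(2) = 1.
f(n) = n^3 = Ω(n^(1+ε)) with ε = 2, and the regularity condition holds (a·f(n/b) = (a/b^3)·f(n) with a/b^3 = 2^-2 < 1). Case 3: G(n) = Θ(f(n)) = Θ(n^3).

Case 3: G(n) = Θ(n^3)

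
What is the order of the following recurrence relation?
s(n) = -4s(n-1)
The order is the largest lag k for which s(n-k) appears. Here the deepest term is s(n-1), so the order is 1.

Order 1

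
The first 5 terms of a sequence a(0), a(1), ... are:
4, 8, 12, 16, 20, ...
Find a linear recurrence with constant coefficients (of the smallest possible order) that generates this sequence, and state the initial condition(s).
Look for the lowest-order linear relation among consecutive terms.
Observation: consecutive differences are constant (= 4).
Check at n=2: 1·8 + 4 = 12. ✓

a(n) = a(n-1) + 4, a(0) = 4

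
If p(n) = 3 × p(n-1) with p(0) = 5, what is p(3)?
Computing step by step:
p(0) = 5
p(1) = 3 × 5 = 15
p(2) = 3 × 15 = 45
p(3) = 3 × 45 = 135

135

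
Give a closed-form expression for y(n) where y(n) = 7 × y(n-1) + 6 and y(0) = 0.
Recurrence: y(n) = 7 × y(n-1) + 6, initial: y(0) = 0.
Try y(n) = A·7ⁿ + C. Substituting: A·7ⁿ + C = 7(A·7ⁿ⁻¹ + C) + 6 = A·7ⁿ + 7C + 6, so C = 7C + 6, giving C = -1. Then y(0) = A - 1 = 0 gives A = 1.

y(n) = 7ⁿ - 1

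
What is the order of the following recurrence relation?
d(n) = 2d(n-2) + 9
The order is the largest lag k for which d(n-k) appears. Here the deepest term is d(n-2) (the 9 term is non-homogeneous and does not affect the order), so the order is 2.

Order 2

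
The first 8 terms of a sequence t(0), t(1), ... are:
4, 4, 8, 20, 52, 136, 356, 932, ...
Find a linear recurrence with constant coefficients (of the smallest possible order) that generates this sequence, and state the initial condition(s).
Look for the lowest-order linear relation among consecutive terms.
Observation: t(n) - 3·t(n-1) - (-1)·t(n-2) = 0 holds for the shown terms, and no order-1 relation t(n) = α·t(n-1) + β fits.
Check at n=3: 3·8 + (-1)·4 = 20. ✓

t(n) = 3t(n-1) - t(n-2), t(0) = 4, t(1) = 4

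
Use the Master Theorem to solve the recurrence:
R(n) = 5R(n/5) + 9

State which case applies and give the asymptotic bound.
Master Theorem template: R(n) = a·R(n/b) + f(n).
Here: a=5, b=5, f(n)=9
Compute log_b(a) = log_5(5) = 1.
f(n) = 9 = O(n^(1-ε)) with ε = 1. Case 1: R(n) = Θ(n^log_b(a)) = Θ(n).

Case 1: R(n) = Θ(n)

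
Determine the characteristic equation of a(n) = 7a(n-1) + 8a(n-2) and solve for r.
Substitute a(n) = rⁿ and divide through by rⁿ⁻²: r² - 7r - 8 = 0
Factor: (r - 8)(r + 1) = 0, so r = 8, -1.
General solution: a(n) = A·8ⁿ + B·(-1)ⁿ

Characteristic: r² - 7r - 8 = 0, Roots: r = 8, -1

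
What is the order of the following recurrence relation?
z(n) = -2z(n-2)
The order is the largest lag k for which z(n-k) appears. Here the deepest term is z(n-2), so the order is 2.

Order 2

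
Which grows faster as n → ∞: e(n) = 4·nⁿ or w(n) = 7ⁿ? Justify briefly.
Comparing growth rates:
Growth-rate hierarchy: log n ≺ any polynomial ≺ any exponential cⁿ (c>1) ≺ n! ≺ nⁿ.
super-exponential nⁿ dominates exponential base 7 asymptotically.

e(n) grows faster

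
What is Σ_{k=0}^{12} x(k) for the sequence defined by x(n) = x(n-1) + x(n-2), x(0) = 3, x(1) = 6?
Computing the sequence terms: 3, 6, 9, 15, 24, 39, 63, 102, 165, 267, 432, 699, 1131
Adding these values together:

2955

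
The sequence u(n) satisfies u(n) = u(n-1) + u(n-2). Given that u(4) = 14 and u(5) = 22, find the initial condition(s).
Work backwards using u(k) = u(k+2) - u(k+1):
u(3) = u(5) - u(4) = 22 - 14 = 8
u(2) = u(4) - u(3) = 14 - 8 = 6
u(1) = u(3) - u(2) = 8 - 6 = 2
u(0) = u(2) - u(1) = 6 - 2 = 4

u(0) = 4, u(1) = 2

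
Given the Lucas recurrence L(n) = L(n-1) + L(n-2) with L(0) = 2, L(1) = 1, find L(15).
Computing the sequence terms:
2, 1, 3, 4, 7, 11, 18, 29, 47, 76, 123, 199, 322, 521, 843, 1364

1364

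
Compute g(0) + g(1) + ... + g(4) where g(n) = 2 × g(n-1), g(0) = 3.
Computing the sequence terms: 3, 6, 12, 24, 48
Adding these values together:

93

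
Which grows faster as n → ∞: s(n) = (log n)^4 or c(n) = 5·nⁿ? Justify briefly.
Comparing growth rates:
Growth-rate hierarchy: log n ≺ any polynomial ≺ any exponential cⁿ (c>1) ≺ n! ≺ nⁿ.
super-exponential nⁿ dominates polylogarithmic (log n)^4 asymptotically.

c(n) grows faster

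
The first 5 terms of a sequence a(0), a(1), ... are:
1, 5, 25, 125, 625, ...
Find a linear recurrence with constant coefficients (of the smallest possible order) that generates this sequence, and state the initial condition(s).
Look for the lowest-order linear relation among consecutive terms.
Observation: each term is 5× the previous.
Check at n=2: 5·5 = 25. ✓

a(n) = 5 × a(n-1), a(0) = 1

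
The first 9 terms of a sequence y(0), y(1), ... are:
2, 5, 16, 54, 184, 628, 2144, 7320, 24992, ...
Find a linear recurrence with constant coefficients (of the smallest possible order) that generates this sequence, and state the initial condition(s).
Look for the lowest-order linear relation among consecutive terms.
Observation: y(n) - 4·y(n-1) - (-2)·y(n-2) = 0 holds for the shown terms, and no order-1 relation y(n) = α·y(n-1) + β fits.
Check at n=3: 4·16 + (-2)·5 = 54. ✓

y(n) = 4y(n-1) - 2y(n-2), y(0) = 2, y(1) = 5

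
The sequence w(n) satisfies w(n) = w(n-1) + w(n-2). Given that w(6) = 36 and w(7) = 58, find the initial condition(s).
Work backwards using w(k) = w(k+2) - w(k+1):
w(5) = w(7) - w(6) = 58 - 36 = 22
w(4) = w(6) - w(5) = 36 - 22 = 14
w(3) = w(5) - w(4) = 22 - 14 = 8
w(2) = w(4) - w(3) = 14 - 8 = 6
w(1) = w(3) - w(2) = 8 - 6 = 2
w(0) = w(2) - w(1) = 6 - 2 = 4

w(0) = 4, w(1) = 2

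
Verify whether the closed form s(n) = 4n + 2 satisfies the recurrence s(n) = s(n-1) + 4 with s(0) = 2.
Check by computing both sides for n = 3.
From the recurrence with s(0) = 2:
  s(0) = 2, s(1) = 6, s(2) = 10, s(3) = 14
  so the recurrence gives s(3) = 14.
From the proposed closed form s(n) = 4n + 2:
  s(3) = 14.
Both sides give 14 at n = 3, and the initial condition(s) match, so the closed form is consistent.

Yes, the closed form is correct.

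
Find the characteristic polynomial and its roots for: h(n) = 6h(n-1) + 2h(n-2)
Substitute h(n) = rⁿ and divide through by rⁿ⁻²: r² - 6r - 2 = 0
Discriminant: 6² + 4·2 = 44, not a perfect square, so by the quadratic formula r = (6 ± √44)/2.
General solution: h(n) = A·r₁ⁿ + B·r₂ⁿ where r₁,r₂ = (6 ± √44)/2

Characteristic: r² - 6r - 2 = 0, Roots: r = (6 ± √44)/2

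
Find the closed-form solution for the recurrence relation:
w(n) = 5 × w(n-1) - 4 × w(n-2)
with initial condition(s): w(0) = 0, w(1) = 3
Recurrence: w(n) = 5 × w(n-1) - 4 × w(n-2), initial: w(0) = 0, w(1) = 3.
Characteristic equation: r² - 5r + 4 = 0, which factors as (r - 4)(r - 1) = 0, so r = 4, 1. General solution w(n) = A·4ⁿ + B·1ⁿ. From w(0) = 0: A + B = 0. From w(1) = 3: 4A + 1B = 3. Solving gives A = 1, B = -1.

w(n) = 4ⁿ - 1ⁿ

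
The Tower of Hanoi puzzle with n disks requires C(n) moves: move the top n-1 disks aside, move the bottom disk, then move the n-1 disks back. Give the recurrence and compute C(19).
Moving n disks = move the top n-1 disks aside (C(n-1) moves) + move the largest disk (1 move) + move the n-1 disks back on top (C(n-1) moves), so C(n) = 2C(n-1) + 1, with C(1) = 1 (a single disk takes one move).
First terms: 1, 3, 7, 15, 31, 63, … — each is one less than a power of 2. Indeed C(n) + 1 = 2(C(n-1) + 1) with C(1) + 1 = 2, so C(n) + 1 = 2ⁿ and C(n) = 2ⁿ - 1.
Hence C(19) = 2^19 - 1 = 524288 - 1 = 524287.

C(n) = 2C(n-1) + 1, C(1) = 1; C(19) = 524287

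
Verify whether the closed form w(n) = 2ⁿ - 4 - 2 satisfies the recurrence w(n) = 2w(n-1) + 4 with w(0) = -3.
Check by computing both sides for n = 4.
From the recurrence with w(0) = -3:
  w(0) = -3, w(1) = -2, w(2) = 0, w(3) = 4, w(4) = 12
  so the recurrence gives w(4) = 12.
From the proposed closed form w(n) = 2ⁿ - 4 - 2:
  w(4) = 10.
The recurrence gives 12 but the closed form gives 10, so the closed form does not satisfy the recurrence.

No, the closed form is incorrect.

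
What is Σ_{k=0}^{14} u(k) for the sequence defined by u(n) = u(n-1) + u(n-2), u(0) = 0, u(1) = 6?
Computing the sequence terms: 0, 6, 6, 12, 18, 30, 48, 78, 126, 204, 330, 534, 864, 1398, 2262
Adding these values together:

5916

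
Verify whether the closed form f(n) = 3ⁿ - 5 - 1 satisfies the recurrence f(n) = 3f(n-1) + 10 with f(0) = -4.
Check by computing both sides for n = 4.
From the recurrence with f(0) = -4:
  f(0) = -4, f(1) = -2, f(2) = 4, f(3) = 22, f(4) = 76
  so the recurrence gives f(4) = 76.
From the proposed closed form f(n) = 3ⁿ - 5 - 1:
  f(4) = 75.
The recurrence gives 76 but the closed form gives 75, so the closed form does not satisfy the recurrence.

No, the closed form is incorrect.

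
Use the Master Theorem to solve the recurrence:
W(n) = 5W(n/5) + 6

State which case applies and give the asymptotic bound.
Master Theorem template: W(n) = a·W(n/b) + f(n).
Here: a=5, b=5, f(n)=6
Compute log_b(a) = log_5(5) = 1.
f(n) = 6 = O(n^(1-ε)) with ε = 1. Case 1: W(n) = Θ(n^log_b(a)) = Θ(n).

Case 1: W(n) = Θ(n)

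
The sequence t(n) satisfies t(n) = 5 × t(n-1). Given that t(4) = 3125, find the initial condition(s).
In general t(n) = 5ⁿ · t(0). At n = 4: t(0) = t(4) / 5^4 = 3125 / 625 = 5.

t(0) = 5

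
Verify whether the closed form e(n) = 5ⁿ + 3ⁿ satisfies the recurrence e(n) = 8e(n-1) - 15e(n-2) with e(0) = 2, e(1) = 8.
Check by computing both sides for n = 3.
From the recurrence with e(0) = 2, e(1) = 8:
  e(0) = 2, e(1) = 8, e(2) = 34, e(3) = 152
  so the recurrence gives e(3) = 152.
From the proposed closed form e(n) = 5ⁿ + 3ⁿ:
  e(3) = 152.
Both sides give 152 at n = 3, and the initial condition(s) match, so the closed form is consistent.

Yes, the closed form is correct.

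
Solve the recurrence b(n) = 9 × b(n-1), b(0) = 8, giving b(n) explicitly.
Recurrence: b(n) = 9 × b(n-1), initial: b(0) = 8.
Each term is 9 times the previous, so this is geometric with ratio 9. After n steps: b(n) = b(0)·9ⁿ = 8·9ⁿ.

b(n) = 8·9ⁿ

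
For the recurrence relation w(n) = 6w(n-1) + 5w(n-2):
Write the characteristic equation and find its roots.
Substitute w(n) = rⁿ and divide through by rⁿ⁻²: r² - 6r - 5 = 0
Discriminant: 6² + 4·5 = 56, not a perfect square, so by the quadratic formula r = (6 ± √56)/2.
General solution: w(n) = A·r₁ⁿ + B·r₂ⁿ where r₁,r₂ = (6 ± √56)/2

Characteristic: r² - 6r - 5 = 0, Roots: r = (6 ± √56)/2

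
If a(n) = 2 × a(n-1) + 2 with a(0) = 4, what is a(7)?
Computing step by step:
a(0) = 4
a(1) = 2 × 4 + 2 = 10
a(2) = 2 × 10 + 2 = 22
a(3) = 2 × 22 + 2 = 46
a(4) = 2 × 46 + 2 = 94
a(5) = 2 × 94 + 2 = 190
a(6) = 2 × 190 + 2 = 382
a(7) = 2 × 382 + 2 = 766

766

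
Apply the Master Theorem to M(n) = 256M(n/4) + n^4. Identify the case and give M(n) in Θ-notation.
Master Theorem template: M(n) = a·M(n/b) + f(n).
Here: a=256, b=4, f(n)=n^4
Compute log_b(a) = log_4(256) = 4.
f(n) = n^4 = Θ(n^4). Case 2: M(n) = Θ(n^4 log n).

Case 2: M(n) = Θ(n^4 log n)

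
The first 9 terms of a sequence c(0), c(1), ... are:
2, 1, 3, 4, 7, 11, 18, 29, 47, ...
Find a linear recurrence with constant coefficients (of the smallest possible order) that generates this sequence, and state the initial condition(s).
Look for the lowest-order linear relation among consecutive terms.
Observation: c(n) - 1·c(n-1) - (1)·c(n-2) = 0 holds for the shown terms, and no order-1 relation c(n) = α·c(n-1) + β fits.
Check at n=3: 1·3 + (1)·1 = 4. ✓

c(n) = c(n-1) + c(n-2), c(0) = 2, c(1) = 1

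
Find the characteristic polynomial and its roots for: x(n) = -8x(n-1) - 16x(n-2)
Substitute x(n) = rⁿ and divide through by rⁿ⁻²: r² + 8r + 16 = 0
Factor: (r + 4)² = 0, so r = -4 (double root).
General solution: x(n) = (A + Bn)·(-4)ⁿ

Characteristic: r² + 8r + 16 = 0, Roots: r = -4 (double root)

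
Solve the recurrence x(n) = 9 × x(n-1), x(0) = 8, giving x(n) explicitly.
Recurrence: x(n) = 9 × x(n-1), initial: x(0) = 8.
Each term is 9 times the previous, so this is geometric with ratio 9. After n steps: x(n) = x(0)·9ⁿ = 8·9ⁿ.

x(n) = 8·9ⁿ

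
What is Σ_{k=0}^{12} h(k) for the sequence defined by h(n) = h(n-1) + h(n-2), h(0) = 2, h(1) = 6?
Computing the sequence terms: 2, 6, 8, 14, 22, 36, 58, 94, 152, 246, 398, 644, 1042
Adding these values together:

2722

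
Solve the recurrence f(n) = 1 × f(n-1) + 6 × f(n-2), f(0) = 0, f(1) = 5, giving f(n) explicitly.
Recurrence: f(n) = 1 × f(n-1) + 6 × f(n-2), initial: f(0) = 0, f(1) = 5.
Characteristic equation: r² - 1r - 6 = 0, which factors as (r - 3)(r + 2) = 0, so r = 3, -2. General solution f(n) = A·3ⁿ + B·(-2)ⁿ. From f(0) = 0: A + B = 0. From f(1) = 5: 3A - 2B = 5. Solving gives A = 1, B = -1.

f(n) = 3ⁿ - (-2)ⁿ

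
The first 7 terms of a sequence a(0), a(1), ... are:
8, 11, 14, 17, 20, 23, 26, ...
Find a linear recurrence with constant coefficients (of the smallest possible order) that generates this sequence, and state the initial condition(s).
Look for the lowest-order linear relation among consecutive terms.
Observation: consecutive differences are constant (= 3).
Check at n=2: 1·11 + 3 = 14. ✓

a(n) = a(n-1) + 3, a(0) = 8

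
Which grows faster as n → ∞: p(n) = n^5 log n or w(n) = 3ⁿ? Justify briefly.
Comparing growth rates:
Growth-rate hierarchy: log n ≺ any polynomial ≺ any exponential cⁿ (c>1) ≺ n! ≺ nⁿ.
exponential base 3 dominates polynomial degree 5 (with log factor) asymptotically.

w(n) grows faster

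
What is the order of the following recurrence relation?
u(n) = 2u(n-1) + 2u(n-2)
The order is the largest lag k for which u(n-k) appears. Here the deepest term is u(n-2), so the order is 2.

Order 2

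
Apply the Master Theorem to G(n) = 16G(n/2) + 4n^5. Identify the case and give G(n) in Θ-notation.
Master Theorem template: G(n) = a·G(n/b) + f(n).
Here: a=16, b=2, f(n)=4n^5
Compute log_b(a) = log_2(16) = 4.
f(n) = 4n^5 = Ω(n^(4+ε)) with ε = 1, and the regularity condition holds (a·f(n/b) = (a/b^5)·f(n) with a/b^5 = 2^-1 < 1). Case 3: G(n) = Θ(f(n)) = Θ(n^5).

Case 3: G(n) = Θ(n^5)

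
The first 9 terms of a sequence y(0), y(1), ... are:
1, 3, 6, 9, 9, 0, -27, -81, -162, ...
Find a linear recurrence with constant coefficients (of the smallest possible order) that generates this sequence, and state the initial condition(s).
Look for the lowest-order linear relation among consecutive terms.
Observation: y(n) - 3·y(n-1) - (-3)·y(n-2) = 0 holds for the shown terms, and no order-1 relation y(n) = α·y(n-1) + β fits.
Check at n=3: 3·6 + (-3)·3 = 9. ✓

y(n) = 3y(n-1) - 3y(n-2), y(0) = 1, y(1) = 3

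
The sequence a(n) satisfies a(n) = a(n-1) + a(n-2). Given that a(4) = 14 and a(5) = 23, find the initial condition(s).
Work backwards using a(k) = a(k+2) - a(k+1):
a(3) = a(5) - a(4) = 23 - 14 = 9
a(2) = a(4) - a(3) = 14 - 9 = 5
a(1) = a(3) - a(2) = 9 - 5 = 4
a(0) = a(2) - a(1) = 5 - 4 = 1

a(0) = 1, a(1) = 4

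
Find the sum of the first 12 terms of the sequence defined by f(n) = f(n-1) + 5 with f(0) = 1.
Computing the sequence terms: 1, 6, 11, 16, 21, 26, 31, 36, 41, 46, 51, 56
Adding these values together:

342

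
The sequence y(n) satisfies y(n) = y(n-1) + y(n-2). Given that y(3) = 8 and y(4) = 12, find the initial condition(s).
Work backwards using y(k) = y(k+2) - y(k+1):
y(2) = y(4) - y(3) = 12 - 8 = 4
y(1) = y(3) - y(2) = 8 - 4 = 4
y(0) = y(2) - y(1) = 4 - 4 = 0

y(0) = 0, y(1) = 4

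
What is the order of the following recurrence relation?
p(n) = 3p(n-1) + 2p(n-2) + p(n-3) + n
The order is the largest lag k for which p(n-k) appears. Here the deepest term is p(n-3) (the n term is non-homogeneous and does not affect the order), so the order is 3.

Order 3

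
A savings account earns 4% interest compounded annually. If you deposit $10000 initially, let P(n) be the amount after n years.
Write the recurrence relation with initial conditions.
Each year the balance grows by 4%, i.e. is multiplied by 1 + 4/100 = 1.04, so P(n) = 1.04 × P(n-1). The initial deposit gives P(0) = 10000.
Unrolling gives the closed form P(n) = 10000 × (1.04)ⁿ.

P(n) = 1.04 × P(n-1), P(0) = 10000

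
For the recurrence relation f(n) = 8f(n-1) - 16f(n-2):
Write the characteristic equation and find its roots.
Substitute f(n) = rⁿ and divide through by rⁿ⁻²: r² - 8r + 16 = 0
Factor: (r - 4)² = 0, so r = 4 (double root).
General solution: f(n) = (A + Bn)·4ⁿ

Characteristic: r² - 8r + 16 = 0, Roots: r = 4 (double root)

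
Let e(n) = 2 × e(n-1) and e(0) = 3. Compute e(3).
Computing step by step:
e(0) = 3
e(1) = 2 × 3 = 6
e(2) = 2 × 6 = 12
e(3) = 2 × 12 = 24

24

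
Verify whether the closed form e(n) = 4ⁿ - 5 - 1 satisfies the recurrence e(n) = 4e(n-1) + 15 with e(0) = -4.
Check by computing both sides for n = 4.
From the recurrence with e(0) = -4:
  e(0) = -4, e(1) = -1, e(2) = 11, e(3) = 59, e(4) = 251
  so the recurrence gives e(4) = 251.
From the proposed closed form e(n) = 4ⁿ - 5 - 1:
  e(4) = 250.
The recurrence gives 251 but the closed form gives 250, so the closed form does not satisfy the recurrence.

No, the closed form is incorrect.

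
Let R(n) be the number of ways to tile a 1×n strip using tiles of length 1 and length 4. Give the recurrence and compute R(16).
Condition on the last tile: it has length 1 (leaving a 1×(n-1) strip) or length 4 (leaving a 1×(n-4) strip), so R(n) = R(n-1) + R(n-4) (order-4 linear recurrence).
For 0 ≤ i < 4 only unit tiles fit, so R(i) = 1.
Iterating the recurrence: R(4) = 2, R(5) = 3, R(6) = 4, R(7) = 5, R(8) = 7, R(9) = 10, R(10) = 14, R(11) = 19, R(12) = 26, R(13) = 36, R(14) = 50, R(15) = 69, R(16) = 95.

R(n) = R(n-1) + R(n-4), with R(i) = 1 for 0 ≤ i < 4; R(16) = 95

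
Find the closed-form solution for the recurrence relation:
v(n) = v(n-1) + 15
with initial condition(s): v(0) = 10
Recurrence: v(n) = v(n-1) + 15, initial: v(0) = 10.
Each step adds 15, so v(n) = v(0) + 15n = 15n + 10.

v(n) = 15n + 10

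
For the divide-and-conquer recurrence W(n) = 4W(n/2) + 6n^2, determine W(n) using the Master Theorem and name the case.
Master Theorem template: W(n) = a·W(n/b) + f(n).
Here: a=4, b=2, f(n)=6n^2
Compute log_b(a) = log_2(4) = 2.
f(n) = 6n^2 = Θ(n^2). Case 2: W(n) = Θ(n^2 log n).

Case 2: W(n) = Θ(n^2 log n)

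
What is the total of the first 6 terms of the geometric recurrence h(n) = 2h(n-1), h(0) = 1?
Computing the sequence terms: 1, 2, 4, 8, 16, 32
Adding these values together:

63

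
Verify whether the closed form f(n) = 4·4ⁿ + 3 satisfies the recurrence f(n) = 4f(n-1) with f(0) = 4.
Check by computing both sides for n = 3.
From the recurrence with f(0) = 4:
  f(0) = 4, f(1) = 16, f(2) = 64, f(3) = 256
  so the recurrence gives f(3) = 256.
From the proposed closed form f(n) = 4·4ⁿ + 3:
  f(3) = 259.
The recurrence gives 256 but the closed form gives 259, so the closed form does not satisfy the recurrence.

No, the closed form is incorrect.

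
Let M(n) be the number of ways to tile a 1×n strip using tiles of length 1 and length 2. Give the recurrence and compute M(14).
Condition on the last tile: it has length 1 (leaving a 1×(n-1) strip) or length 2 (leaving a 1×(n-2) strip), so M(n) = M(n-1) + M(n-2) (order-2 linear recurrence).
For 0 ≤ i < 2 only unit tiles fit, so M(i) = 1.
Iterating the recurrence: M(2) = 2, M(3) = 3, M(4) = 5, M(5) = 8, M(6) = 13, M(7) = 21, M(8) = 34, M(9) = 55, M(10) = 89, M(11) = 144, M(12) = 233, M(13) = 377, M(14) = 610.

M(n) = M(n-1) + M(n-2), with M(i) = 1 for 0 ≤ i < 2; M(14) = 610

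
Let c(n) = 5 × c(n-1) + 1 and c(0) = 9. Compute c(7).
Computing step by step:
c(0) = 9
c(1) = 5 × 9 + 1 = 46
c(2) = 5 × 46 + 1 = 231
c(3) = 5 × 231 + 1 = 1156
c(4) = 5 × 1156 + 1 = 5781
c(5) = 5 × 5781 + 1 = 28906
c(6) = 5 × 28906 + 1 = 144531
c(7) = 5 × 144531 + 1 = 722656

722656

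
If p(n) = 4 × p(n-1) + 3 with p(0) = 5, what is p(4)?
Computing step by step:
p(0) = 5
p(1) = 4 × 5 + 3 = 23
p(2) = 4 × 23 + 3 = 95
p(3) = 4 × 95 + 3 = 383
p(4) = 4 × 383 + 3 = 1535

1535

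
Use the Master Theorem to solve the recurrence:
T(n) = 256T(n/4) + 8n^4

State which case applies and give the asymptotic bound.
Master Theorem template: T(n) = a·T(n/b) + f(n).
Here: a=256, b=4, f(n)=8n^4
Compute log_b(a) = log_4(256) = 4.
f(n) = 8n^4 = Θ(n^4). Case 2: T(n) = Θ(n^4 log n).

Case 2: T(n) = Θ(n^4 log n)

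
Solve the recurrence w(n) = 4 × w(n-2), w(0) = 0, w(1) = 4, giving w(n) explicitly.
Recurrence: w(n) = 4 × w(n-2), initial: w(0) = 0, w(1) = 4.
Characteristic equation: r² - 4 = 0, which factors as (r - 2)(r + 2) = 0, so r = 2, -2. General solution w(n) = A·2ⁿ + B·(-2)ⁿ. From w(0) = 0: A + B = 0. From w(1) = 4: 2A - 2B = 4. Solving gives A = 1, B = -1.

w(n) = 2ⁿ - (-2)ⁿ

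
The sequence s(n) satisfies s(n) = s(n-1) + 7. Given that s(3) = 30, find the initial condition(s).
s(3) = s(0) + 3·7, so s(0) = 30 - 21 = 9.

s(0) = 9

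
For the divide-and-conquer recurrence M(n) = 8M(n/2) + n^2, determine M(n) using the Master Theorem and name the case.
Master Theorem template: M(n) = a·M(n/b) + f(n).
Here: a=8, b=2, f(n)=n^2
Compute log_b(a) = log_2(8) = 3.
f(n) = n^2 = O(n^(3-ε)) with ε = 1. Case 1: M(n) = Θ(n^log_b(a)) = Θ(n^3).

Case 1: M(n) = Θ(n^3)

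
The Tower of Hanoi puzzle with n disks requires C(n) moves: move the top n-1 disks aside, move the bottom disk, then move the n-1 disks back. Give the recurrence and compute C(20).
Moving n disks = move the top n-1 disks aside (C(n-1) moves) + move the largest disk (1 move) + move the n-1 disks back on top (C(n-1) moves), so C(n) = 2C(n-1) + 1, with C(1) = 1 (a single disk takes one move).
First terms: 1, 3, 7, 15, 31, 63, … — each is one less than a power of 2. Indeed C(n) + 1 = 2(C(n-1) + 1) with C(1) + 1 = 2, so C(n) + 1 = 2ⁿ and C(n) = 2ⁿ - 1.
Hence C(20) = 2^20 - 1 = 1048576 - 1 = 1048575.

C(n) = 2C(n-1) + 1, C(1) = 1; C(20) = 1048575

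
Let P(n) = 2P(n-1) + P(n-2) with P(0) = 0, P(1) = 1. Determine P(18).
Computing the sequence terms:
0, 1, 2, 5, 12, 29, 70, 169, 408, 985, 2378, 5741, 13860, 33461, 80782, 195025, 470832, 1136689, 2744210

2744210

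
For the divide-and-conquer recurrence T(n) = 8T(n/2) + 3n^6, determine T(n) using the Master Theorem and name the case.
Master Theorem template: T(n) = a·T(n/b) + f(n).
Here: a=8, b=2, f(n)=3n^6
Compute log_b(a) = log_2(8) = 3.
f(n) = 3n^6 = Ω(n^(3+ε)) with ε = 3, and the regularity condition holds (a·f(n/b) = (a/b^6)·f(n) with a/b^6 = 2^-3 < 1). Case 3: T(n) = Θ(f(n)) = Θ(n^6).

Case 3: T(n) = Θ(n^6)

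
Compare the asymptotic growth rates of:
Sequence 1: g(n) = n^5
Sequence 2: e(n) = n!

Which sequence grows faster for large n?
Comparing growth rates:
Growth-rate hierarchy: log n ≺ any polynomial ≺ any exponential cⁿ (c>1) ≺ n! ≺ nⁿ.
factorial dominates polynomial degree 5 asymptotically.

e(n) grows faster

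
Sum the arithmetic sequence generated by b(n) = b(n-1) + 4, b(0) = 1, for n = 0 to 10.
Computing the sequence terms: 1, 5, 9, 13, 17, 21, 25, 29, 33, 37, 41
Adding these values together:

231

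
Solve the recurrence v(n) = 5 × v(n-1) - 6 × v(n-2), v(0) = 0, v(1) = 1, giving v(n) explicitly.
Recurrence: v(n) = 5 × v(n-1) - 6 × v(n-2), initial: v(0) = 0, v(1) = 1.
Characteristic equation: r² - 5r + 6 = 0, which factors as (r - 3)(r - 2) = 0, so r = 3, 2. General solution v(n) = A·3ⁿ + B·2ⁿ. From v(0) = 0: A + B = 0. From v(1) = 1: 3A + 2B = 1. Solving gives A = 1, B = -1.

v(n) = 3ⁿ - 2ⁿ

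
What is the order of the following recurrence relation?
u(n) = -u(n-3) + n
The order is the largest lag k for which u(n-k) appears. Here the deepest term is u(n-3) (the n term is non-homogeneous and does not affect the order), so the order is 3.

Order 3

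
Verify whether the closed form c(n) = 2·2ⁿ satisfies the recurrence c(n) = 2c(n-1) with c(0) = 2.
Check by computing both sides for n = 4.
From the recurrence with c(0) = 2:
  c(0) = 2, c(1) = 4, c(2) = 8, c(3) = 16, c(4) = 32
  so the recurrence gives c(4) = 32.
From the proposed closed form c(n) = 2·2ⁿ:
  c(4) = 32.
Both sides give 32 at n = 4, and the initial condition(s) match, so the closed form is consistent.

Yes, the closed form is correct.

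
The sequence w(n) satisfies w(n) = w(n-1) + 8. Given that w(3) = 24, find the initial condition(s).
w(3) = w(0) + 3·8, so w(0) = 24 - 24 = 0.

w(0) = 0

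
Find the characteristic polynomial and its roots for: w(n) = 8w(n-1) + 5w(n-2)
Substitute w(n) = rⁿ and divide through by rⁿ⁻²: r² - 8r - 5 = 0
Discriminant: 8² + 4·5 = 84, not a perfect square, so by the quadratic formula r = (8 ± √84)/2.
General solution: w(n) = A·r₁ⁿ + B·r₂ⁿ where r₁,r₂ = (8 ± √84)/2

Characteristic: r² - 8r - 5 = 0, Roots: r = (8 ± √84)/2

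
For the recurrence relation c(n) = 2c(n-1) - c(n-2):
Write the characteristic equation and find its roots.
Substitute c(n) = rⁿ and divide through by rⁿ⁻²: r² - 2r + 1 = 0
Factor: (r - 1)² = 0, so r = 1 (double root).
General solution: c(n) = (A + Bn)·1ⁿ

Characteristic: r² - 2r + 1 = 0, Roots: r = 1 (double root)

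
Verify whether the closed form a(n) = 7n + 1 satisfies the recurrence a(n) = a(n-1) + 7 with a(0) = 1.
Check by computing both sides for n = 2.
From the recurrence with a(0) = 1:
  a(0) = 1, a(1) = 8, a(2) = 15
  so the recurrence gives a(2) = 15.
From the proposed closed form a(n) = 7n + 1:
  a(2) = 15.
Both sides give 15 at n = 2, and the initial condition(s) match, so the closed form is consistent.

Yes, the closed form is correct.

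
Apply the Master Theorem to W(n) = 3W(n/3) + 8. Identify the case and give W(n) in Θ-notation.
Master Theorem template: W(n) = a·W(n/b) + f(n).
Here: a=3, b=3, f(n)=8
Compute log_b(a) = log_3(3) = 1.
f(n) = 8 = O(n^(1-ε)) with ε = 1. Case 1: W(n) = Θ(n^log_b(a)) = Θ(n).

Case 1: W(n) = Θ(n)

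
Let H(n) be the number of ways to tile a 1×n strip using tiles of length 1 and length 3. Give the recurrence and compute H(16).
Condition on the last tile: it has length 1 (leaving a 1×(n-1) strip) or length 3 (leaving a 1×(n-3) strip), so H(n) = H(n-1) + H(n-3) (order-3 linear recurrence).
For 0 ≤ i < 3 only unit tiles fit, so H(i) = 1.
Iterating the recurrence: H(3) = 2, H(4) = 3, H(5) = 4, H(6) = 6, H(7) = 9, H(8) = 13, H(9) = 19, H(10) = 28, H(11) = 41, H(12) = 60, H(13) = 88, H(14) = 129, H(15) = 189, H(16) = 277.

H(n) = H(n-1) + H(n-3), with H(i) = 1 for 0 ≤ i < 3; H(16) = 277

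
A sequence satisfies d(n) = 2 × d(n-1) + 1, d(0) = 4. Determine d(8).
Computing step by step:
d(0) = 4
d(1) = 2 × 4 + 1 = 9
d(2) = 2 × 9 + 1 = 19
d(3) = 2 × 19 + 1 = 39
d(4) = 2 × 39 + 1 = 79
d(5) = 2 × 79 + 1 = 159
d(6) = 2 × 159 + 1 = 319
d(7) = 2 × 319 + 1 = 639
d(8) = 2 × 639 + 1 = 1279

1279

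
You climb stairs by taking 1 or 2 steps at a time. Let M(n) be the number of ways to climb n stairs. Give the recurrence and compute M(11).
Condition on the size of the last step (1 to 2): before it there were n-1, …, n-2 stairs climbed, and these cases are disjoint, so M(n) = M(n-1) + M(n-2) (Fibonacci-type sequence).
Initial conditions by direct count (compositions of i into parts ≤ 2): M(1) = 1; M(2) = 2.
Iterating the recurrence: M(3) = 3, M(4) = 5, M(5) = 8, M(6) = 13, M(7) = 21, M(8) = 34, M(9) = 55, M(10) = 89, M(11) = 144.

M(n) = M(n-1) + M(n-2), M(1) = 1, M(2) = 2; M(11) = 144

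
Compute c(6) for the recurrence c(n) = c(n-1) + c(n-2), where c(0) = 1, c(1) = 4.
Computing the sequence terms:
1, 4, 5, 9, 14, 23, 37

37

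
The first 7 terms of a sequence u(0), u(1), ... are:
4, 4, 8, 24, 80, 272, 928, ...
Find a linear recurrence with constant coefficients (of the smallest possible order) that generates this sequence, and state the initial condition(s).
Look for the lowest-order linear relation among consecutive terms.
Observation: u(n) - 4·u(n-1) - (-2)·u(n-2) = 0 holds for the shown terms, and no order-1 relation u(n) = α·u(n-1) + β fits.
Check at n=3: 4·8 + (-2)·4 = 24. ✓

u(n) = 4u(n-1) - 2u(n-2), u(0) = 4, u(1) = 4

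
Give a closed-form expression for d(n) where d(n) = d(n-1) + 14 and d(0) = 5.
Recurrence: d(n) = d(n-1) + 14, initial: d(0) = 5.
Each step adds 14, so d(n) = d(0) + 14n = 14n + 5.

d(n) = 14n + 5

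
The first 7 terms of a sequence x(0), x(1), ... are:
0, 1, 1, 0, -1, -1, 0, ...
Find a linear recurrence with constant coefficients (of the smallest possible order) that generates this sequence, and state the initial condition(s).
Look for the lowest-order linear relation among consecutive terms.
Observation: x(n) - 1·x(n-1) - (-1)·x(n-2) = 0 holds for the shown terms, and no order-1 relation x(n) = α·x(n-1) + β fits.
Check at n=3: 1·1 + (-1)·1 = 0. ✓

x(n) = x(n-1) - x(n-2), x(0) = 0, x(1) = 1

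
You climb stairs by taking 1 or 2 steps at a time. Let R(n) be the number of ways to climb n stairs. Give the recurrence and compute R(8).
Condition on the size of the last step (1 to 2): before it there were n-1, …, n-2 stairs climbed, and these cases are disjoint, so R(n) = R(n-1) + R(n-2) (Fibonacci-type sequence).
Initial conditions by direct count (compositions of i into parts ≤ 2): R(1) = 1; R(2) = 2.
Iterating the recurrence: R(3) = 3, R(4) = 5, R(5) = 8, R(6) = 13, R(7) = 21, R(8) = 34.

R(n) = R(n-1) + R(n-2), R(1) = 1, R(2) = 2; R(8) = 34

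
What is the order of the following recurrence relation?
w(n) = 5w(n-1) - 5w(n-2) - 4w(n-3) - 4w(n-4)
The order is the largest lag k for which w(n-k) appears. Here the deepest term is w(n-4), so the order is 4.

Order 4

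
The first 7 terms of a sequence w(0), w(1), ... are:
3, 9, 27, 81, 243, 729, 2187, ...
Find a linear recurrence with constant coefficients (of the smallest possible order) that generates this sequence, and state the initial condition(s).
Look for the lowest-order linear relation among consecutive terms.
Observation: each term is 3× the previous.
Check at n=2: 3·9 = 27. ✓

w(n) = 3 × w(n-1), w(0) = 3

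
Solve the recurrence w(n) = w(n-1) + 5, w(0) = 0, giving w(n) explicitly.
Recurrence: w(n) = w(n-1) + 5, initial: w(0) = 0.
Each step adds 5, so w(n) = w(0) + 5n = 5n.

w(n) = 5n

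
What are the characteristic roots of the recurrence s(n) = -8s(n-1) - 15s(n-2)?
Substitute s(n) = rⁿ and divide through by rⁿ⁻²: r² + 8r + 15 = 0
Factor: (r + 5)(r + 3) = 0, so r = -5, -3.
General solution: s(n) = A·(-5)ⁿ + B·(-3)ⁿ

Characteristic: r² + 8r + 15 = 0, Roots: r = -5, -3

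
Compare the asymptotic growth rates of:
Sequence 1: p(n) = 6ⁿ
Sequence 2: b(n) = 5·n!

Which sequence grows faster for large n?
Comparing growth rates:
Growth-rate hierarchy: log n ≺ any polynomial ≺ any exponential cⁿ (c>1) ≺ n! ≺ nⁿ.
factorial dominates exponential base 6 asymptotically.

b(n) grows faster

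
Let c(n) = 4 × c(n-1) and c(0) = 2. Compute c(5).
Computing step by step:
c(0) = 2
c(1) = 4 × 2 = 8
c(2) = 4 × 8 = 32
c(3) = 4 × 32 = 128
c(4) = 4 × 128 = 512
c(5) = 4 × 512 = 2048

2048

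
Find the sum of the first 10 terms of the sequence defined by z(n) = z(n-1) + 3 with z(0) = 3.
Computing the sequence terms: 3, 6, 9, 12, 15, 18, 21, 24, 27, 30
Adding these values together:

165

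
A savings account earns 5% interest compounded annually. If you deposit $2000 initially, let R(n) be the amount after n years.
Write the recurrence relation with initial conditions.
Each year the balance grows by 5%, i.e. is multiplied by 1 + 5/100 = 1.05, so R(n) = 1.05 × R(n-1). The initial deposit gives R(0) = 2000.
Unrolling gives the closed form R(n) = 2000 × (1.05)ⁿ.

R(n) = 1.05 × R(n-1), R(0) = 2000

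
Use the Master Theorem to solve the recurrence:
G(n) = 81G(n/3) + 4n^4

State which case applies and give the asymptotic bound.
Master Theorem template: G(n) = a·G(n/b) + f(n).
Here: a=81, b=3, f(n)=4n^4
Compute log_b(a) = log_3(81) = 4.
f(n) = 4n^4 = Θ(n^4). Case 2: G(n) = Θ(n^4 log n).

Case 2: G(n) = Θ(n^4 log n)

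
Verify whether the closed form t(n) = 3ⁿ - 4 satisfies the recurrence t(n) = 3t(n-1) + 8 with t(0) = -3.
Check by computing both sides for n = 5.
From the recurrence with t(0) = -3:
  t(0) = -3, t(1) = -1, t(2) = 5, t(3) = 23, t(4) = 77, t(5) = 239
  so the recurrence gives t(5) = 239.
From the proposed closed form t(n) = 3ⁿ - 4:
  t(5) = 239.
Both sides give 239 at n = 5, and the initial condition(s) match, so the closed form is consistent.

Yes, the closed form is correct.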